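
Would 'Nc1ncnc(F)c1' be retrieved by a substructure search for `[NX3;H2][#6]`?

Yes

The pattern [NX3;H2][#6] describes a trivalent nitrogen with two H attached to carbon — a primary amine.
The molecule carries a primary amino group (-NH2), whose atoms satisfy every constraint of the query, so the pattern matches.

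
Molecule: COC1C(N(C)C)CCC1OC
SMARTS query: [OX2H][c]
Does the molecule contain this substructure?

No

The pattern [OX2H][c] describes a hydroxyl oxygen attached to an aromatic carbon — a phenol.
The closest candidate here is a methoxy ether (-OCH3), but the oxygen has H0, not H1. No other fragment satisfies the full query, so there is no match.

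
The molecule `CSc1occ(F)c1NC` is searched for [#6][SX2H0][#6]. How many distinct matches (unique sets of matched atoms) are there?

1

[#6][SX2H0][#6] is the SMARTS for a thioether: an aliphatic sulfur bridging two carbons with no H on the sulfur.
Exactly one fragment in the molecule meets all constraints, giving 1 match.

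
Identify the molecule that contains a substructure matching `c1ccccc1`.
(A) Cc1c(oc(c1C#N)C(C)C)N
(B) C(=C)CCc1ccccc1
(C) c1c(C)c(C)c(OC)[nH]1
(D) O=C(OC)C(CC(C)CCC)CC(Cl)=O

c1ccccc1 describes six aromatic carbons in a ring (a benzene ring).
(A) has a methyl group (-CH3) but no six-membered all-carbon aromatic ring is present.
(B) contains a phenyl ring, which satisfies every atom and bond constraint.
(C) has a methyl group (-CH3) but no six-membered all-carbon aromatic ring is present.
(D) has a methyl group (-CH3) but no six-membered all-carbon aromatic ring is present.
So the answer is (B).

B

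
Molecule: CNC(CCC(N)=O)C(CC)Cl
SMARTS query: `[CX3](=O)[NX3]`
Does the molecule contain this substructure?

The pattern [CX3](=O)[NX3] describes a carbonyl carbon bonded to a trivalent nitrogen — an amide.
The molecule carries a primary amide (-C(=O)NH2), whose atoms satisfy every constraint of the query, so the pattern matches.

Yes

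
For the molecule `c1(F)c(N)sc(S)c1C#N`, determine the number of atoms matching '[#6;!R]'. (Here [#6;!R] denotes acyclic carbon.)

1

Check the 10 heavy atoms by environment: 1× s (aromatic, in 5-ring) → no; 4× c (aromatic, in 5-ring) → no; 1× S (acyclic) → no; 2× N (acyclic) → no; 1× C (acyclic) → match; 1× F (acyclic) → no.
That gives 1 matching atom.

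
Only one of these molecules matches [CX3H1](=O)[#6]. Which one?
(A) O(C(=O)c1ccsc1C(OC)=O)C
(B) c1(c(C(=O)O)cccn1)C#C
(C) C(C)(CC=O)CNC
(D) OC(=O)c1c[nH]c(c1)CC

C

[CX3H1](=O)[#6] describes an sp2 carbon with one H, double-bonded to O and single-bonded to carbon (an aldehyde).
(A) has a methyl-ester group (-C(=O)OCH3) but the carbonyl carbon has H0, not H1.
(B) has a carboxylic acid group (-C(=O)OH) but the carbonyl carbon has H0 and is bonded to O, not H1.
(C) contains an aldehyde (-CHO), which satisfies every atom and bond constraint.
(D) has a carboxylic acid group (-C(=O)OH) but the carbonyl carbon has H0 and is bonded to O, not H1.
So the answer is (C).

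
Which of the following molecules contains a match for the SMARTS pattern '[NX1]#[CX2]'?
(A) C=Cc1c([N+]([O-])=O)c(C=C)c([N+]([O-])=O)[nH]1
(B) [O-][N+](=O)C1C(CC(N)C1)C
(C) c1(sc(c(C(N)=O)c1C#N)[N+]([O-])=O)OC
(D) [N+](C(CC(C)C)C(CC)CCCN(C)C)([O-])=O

[NX1]#[CX2] describes a nitrogen triple-bonded to a two-connected carbon (a nitrile).
(A) has a nitro group (-[N+](=O)[O-]) but there is no C#N triple bond.
(B) has a primary amino group (-NH2) but the nitrogen is NX3 (three connections), not NX1 triple-bonded.
(C) contains a nitrile (-C#N), which satisfies every atom and bond constraint.
(D) has a nitro group (-[N+](=O)[O-]) but there is no C#N triple bond.
So the answer is (C).

C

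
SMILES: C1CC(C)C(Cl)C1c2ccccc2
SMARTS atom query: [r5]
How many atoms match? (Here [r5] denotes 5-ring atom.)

5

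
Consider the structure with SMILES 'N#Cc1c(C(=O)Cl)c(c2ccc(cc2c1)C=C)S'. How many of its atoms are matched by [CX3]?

3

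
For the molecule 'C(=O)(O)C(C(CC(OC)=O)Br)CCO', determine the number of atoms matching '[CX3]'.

2

The query [CX3] means: C with X3: aliphatic carbon with exactly 3 total connections.
Check the 14 heavy atoms by environment: 6× C (X4) → no; 1× Br (X1) → no; 3× O (X2) → no; 2× C (X3) → match; 2× O (X1) → no.
That gives 2 matching atoms.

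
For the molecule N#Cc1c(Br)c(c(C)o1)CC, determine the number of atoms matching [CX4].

3

The query [CX4] means: C with X4: aliphatic carbon with exactly 4 total connections (bonds + H).
Check the 11 heavy atoms by environment: 1× o (aromatic, X2) → no; 4× c (aromatic, X3) → no; 1× Br (X1) → no; 1× C (X2) → no; 1× N (X1) → no; 3× C (X4) → match.
That gives 3 matching atoms.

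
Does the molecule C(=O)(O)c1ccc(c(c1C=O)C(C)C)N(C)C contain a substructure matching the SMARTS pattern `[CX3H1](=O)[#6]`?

Yes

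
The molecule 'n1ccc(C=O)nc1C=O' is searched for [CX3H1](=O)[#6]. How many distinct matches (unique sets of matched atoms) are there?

2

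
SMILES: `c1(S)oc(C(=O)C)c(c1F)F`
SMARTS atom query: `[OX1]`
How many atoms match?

1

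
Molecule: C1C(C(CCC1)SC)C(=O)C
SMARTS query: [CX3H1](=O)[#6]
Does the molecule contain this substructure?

No

The pattern [CX3H1](=O)[#6] describes an sp2 carbon with one H, double-bonded to O and single-bonded to carbon — an aldehyde.
The closest candidate here is an acetyl/ketone group (-C(=O)CH3), but the carbonyl carbon has H0 (two carbon neighbours), not H1. No other fragment satisfies the full query, so there is no match.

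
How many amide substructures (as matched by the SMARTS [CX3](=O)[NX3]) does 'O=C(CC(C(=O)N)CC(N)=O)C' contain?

[CX3](=O)[NX3] is the SMARTS for an amide: a carbonyl carbon bonded to a trivalent nitrogen.
The molecule carries 2 separate instances of a primary amide (-C(=O)NH2) meeting every constraint; each maps to a distinct set of atoms, giving 2 matches.

2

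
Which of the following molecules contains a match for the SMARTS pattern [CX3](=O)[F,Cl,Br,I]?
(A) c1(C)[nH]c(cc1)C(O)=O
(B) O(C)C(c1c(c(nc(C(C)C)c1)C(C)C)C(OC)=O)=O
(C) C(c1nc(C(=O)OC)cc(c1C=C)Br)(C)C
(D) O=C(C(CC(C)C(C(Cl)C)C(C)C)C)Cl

D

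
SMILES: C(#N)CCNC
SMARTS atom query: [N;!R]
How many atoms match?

2

The query [N;!R] means: aliphatic nitrogen not in a ring.
Check the 6 heavy atoms by environment: 4× C (acyclic) → no; 2× N (acyclic) → match.
That gives 2 matching atoms.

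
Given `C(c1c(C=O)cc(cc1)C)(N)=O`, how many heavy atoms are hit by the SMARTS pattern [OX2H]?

0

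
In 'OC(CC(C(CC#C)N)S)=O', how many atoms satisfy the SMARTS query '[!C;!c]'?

4

Check the 11 heavy atoms by environment: 7× C → no; 2× O → match; 1× N → match; 1× S → match.
Summing the matching environments: 2 + 1 + 1 = 4 matching atoms.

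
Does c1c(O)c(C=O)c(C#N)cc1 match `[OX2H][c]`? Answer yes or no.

Yes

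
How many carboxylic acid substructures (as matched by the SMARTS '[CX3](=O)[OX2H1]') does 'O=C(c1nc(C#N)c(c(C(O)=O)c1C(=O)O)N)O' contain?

3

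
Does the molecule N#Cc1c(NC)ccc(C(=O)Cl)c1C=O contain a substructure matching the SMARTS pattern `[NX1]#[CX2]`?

The pattern [NX1]#[CX2] describes a nitrogen triple-bonded to a two-connected carbon — a nitrile.
The molecule carries a nitrile (-C#N), whose atoms satisfy every constraint of the query, so the pattern matches.

Yes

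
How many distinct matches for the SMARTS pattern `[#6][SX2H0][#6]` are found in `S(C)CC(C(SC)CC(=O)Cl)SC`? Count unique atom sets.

[#6][SX2H0][#6] is the SMARTS for a thioether: an aliphatic sulfur bridging two carbons with no H on the sulfur.
The molecule carries 3 separate instances of a methylthio ether (-SCH3) meeting every constraint; each maps to a distinct set of atoms, giving 3 matches.

3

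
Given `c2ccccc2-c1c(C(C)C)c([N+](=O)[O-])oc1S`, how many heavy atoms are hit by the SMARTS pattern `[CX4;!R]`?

The query [CX4;!R] means: aliphatic carbon with four total connections, not in a ring.
Check the 18 heavy atoms by environment: 1× o (aromatic, X2, in 5-ring) → no; 4× c (aromatic, X3, in 5-ring) → no; 1× N (charge +1, X3, acyclic) → no; 1× O (charge -1, X1, acyclic) → no; 1× O (X1, acyclic) → no; 3× C (X4, acyclic) → match; 1× S (X2, acyclic) → no; 6× c (aromatic, X3, in 6-ring) → no.
That gives 3 matching atoms.

3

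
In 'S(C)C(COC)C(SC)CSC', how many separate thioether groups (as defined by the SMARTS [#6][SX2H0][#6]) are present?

3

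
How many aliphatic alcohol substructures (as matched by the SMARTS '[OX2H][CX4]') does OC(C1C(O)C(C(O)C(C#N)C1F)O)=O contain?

3

[OX2H][CX4] is the SMARTS for an aliphatic alcohol: a hydroxyl oxygen bound to an sp3 (X4) carbon.
The molecule carries 3 separate instances of a hydroxyl group (-OH) meeting every constraint; each maps to a distinct set of atoms, giving 3 matches.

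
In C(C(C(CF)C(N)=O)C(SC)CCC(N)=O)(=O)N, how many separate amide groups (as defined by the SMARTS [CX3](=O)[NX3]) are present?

[CX3](=O)[NX3] is the SMARTS for an amide: a carbonyl carbon bonded to a trivalent nitrogen.
The molecule carries 3 separate instances of a primary amide (-C(=O)NH2) meeting every constraint; each maps to a distinct set of atoms, giving 3 matches.

3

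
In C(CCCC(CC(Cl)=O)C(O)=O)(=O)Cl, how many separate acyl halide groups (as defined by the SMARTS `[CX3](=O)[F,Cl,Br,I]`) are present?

2

[CX3](=O)[F,Cl,Br,I] is the SMARTS for an acyl halide: a carbonyl carbon bonded to a halogen.
The molecule carries 2 separate instances of an acyl chloride (-C(=O)Cl) meeting every constraint; each maps to a distinct set of atoms, giving 2 matches.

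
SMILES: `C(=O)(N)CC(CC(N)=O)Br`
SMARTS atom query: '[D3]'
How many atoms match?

3

The query [D3] means: atom with exactly three heavy-atom neighbours.
Check the 10 heavy atoms by environment: 2× C (D2) → no; 3× C (D3) → match; 2× O (D1) → no; 2× N (D1) → no; 1× Br (D1) → no.
That gives 3 matching atoms.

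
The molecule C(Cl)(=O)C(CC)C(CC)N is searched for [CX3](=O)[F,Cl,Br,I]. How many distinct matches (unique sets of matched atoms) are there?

[CX3](=O)[F,Cl,Br,I] is the SMARTS for an acyl halide: a carbonyl carbon bonded to a halogen.
Exactly one fragment in the molecule meets all constraints, giving 1 match.

1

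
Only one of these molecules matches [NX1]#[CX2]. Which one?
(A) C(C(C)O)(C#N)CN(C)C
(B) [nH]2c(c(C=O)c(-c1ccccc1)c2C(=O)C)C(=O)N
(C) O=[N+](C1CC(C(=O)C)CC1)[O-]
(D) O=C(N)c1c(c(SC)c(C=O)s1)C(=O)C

[NX1]#[CX2] describes a nitrogen triple-bonded to a two-connected carbon (a nitrile).
(A) contains a nitrile (-C#N), which satisfies every atom and bond constraint.
(B) has a primary amide (-C(=O)NH2) but the nitrogen is NX3, not NX1.
(C) has a nitro group (-[N+](=O)[O-]) but there is no C#N triple bond.
(D) has a primary amide (-C(=O)NH2) but the nitrogen is NX3, not NX1.
So the answer is (A).

A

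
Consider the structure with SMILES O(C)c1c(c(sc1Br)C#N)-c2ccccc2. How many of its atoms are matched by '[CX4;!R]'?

The query [CX4;!R] means: aliphatic carbon with four total connections, not in a ring.
Check the 16 heavy atoms by environment: 1× s (aromatic, X2, in 5-ring) → no; 4× c (aromatic, X3, in 5-ring) → no; 1× Br (X1, acyclic) → no; 6× c (aromatic, X3, in 6-ring) → no; 1× C (X2, acyclic) → no; 1× N (X1, acyclic) → no; 1× O (X2, acyclic) → no; 1× C (X4, acyclic) → match.
That gives 1 matching atom.

1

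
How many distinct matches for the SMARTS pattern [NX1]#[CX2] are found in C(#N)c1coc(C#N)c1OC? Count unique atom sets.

2

[NX1]#[CX2] is the SMARTS for a nitrile: a nitrogen triple-bonded to a two-connected carbon.
The molecule carries 2 separate instances of a nitrile (-C#N) meeting every constraint; each maps to a distinct set of atoms, giving 2 matches.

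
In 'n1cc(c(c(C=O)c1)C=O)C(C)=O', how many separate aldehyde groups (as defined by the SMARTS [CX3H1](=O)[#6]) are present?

2

[CX3H1](=O)[#6] is the SMARTS for an aldehyde: an sp2 carbon with one H, double-bonded to O and single-bonded to carbon.
The molecule carries 2 separate instances of an aldehyde (-CHO) meeting every constraint; each maps to a distinct set of atoms, giving 2 matches.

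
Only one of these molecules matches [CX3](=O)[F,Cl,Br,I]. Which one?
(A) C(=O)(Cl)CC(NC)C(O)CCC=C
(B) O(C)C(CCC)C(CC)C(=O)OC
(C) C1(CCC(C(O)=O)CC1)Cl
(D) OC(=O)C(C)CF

A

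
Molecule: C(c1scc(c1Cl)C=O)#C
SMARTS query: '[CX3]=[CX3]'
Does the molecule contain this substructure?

No

The pattern [CX3]=[CX3] describes a non-aromatic C=C double bond between two sp2 carbons — an alkene.
The closest candidate here is an ethynyl group (-C#CH), but the C-C bond is a triple bond, not a double bond. No other fragment satisfies the full query, so there is no match.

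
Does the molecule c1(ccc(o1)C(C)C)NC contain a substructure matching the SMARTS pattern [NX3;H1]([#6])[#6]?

Yes

The pattern [NX3;H1]([#6])[#6] describes a trivalent nitrogen with one H, bonded to two carbons — a secondary amine.
The molecule carries an N-methylamino group (-NHCH3), whose atoms satisfy every constraint of the query, so the pattern matches.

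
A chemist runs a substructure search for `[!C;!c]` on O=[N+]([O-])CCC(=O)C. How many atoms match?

The query [!C;!c] means: neither aliphatic nor aromatic carbon — same as [!#6].
Check the 8 heavy atoms by environment: 4× C → no; 2× O → match; 1× N (charge +1) → match; 1× O (charge -1) → match.
Summing the matching environments: 2 + 1 + 1 = 4 matching atoms.

4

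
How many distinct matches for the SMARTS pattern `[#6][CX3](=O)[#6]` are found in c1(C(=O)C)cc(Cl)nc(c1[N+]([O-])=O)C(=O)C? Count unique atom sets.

[#6][CX3](=O)[#6] is the SMARTS for a ketone: a carbonyl carbon (no H) flanked by two carbons.
The molecule carries 2 separate instances of an acetyl/ketone group (-C(=O)CH3) meeting every constraint; each maps to a distinct set of atoms, giving 2 matches.

2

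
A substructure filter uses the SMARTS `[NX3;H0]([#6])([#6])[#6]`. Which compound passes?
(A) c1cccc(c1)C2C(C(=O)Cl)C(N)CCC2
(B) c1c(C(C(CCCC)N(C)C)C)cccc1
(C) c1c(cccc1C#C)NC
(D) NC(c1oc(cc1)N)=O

[NX3;H0]([#6])([#6])[#6] describes a trivalent nitrogen with no H, bonded to three carbons (a tertiary amine).
(A) has a primary amino group (-NH2) but the nitrogen has H2, not H0 with three carbons.
(B) contains a dimethylamino group (-N(CH3)2), which satisfies every atom and bond constraint.
(C) has an N-methylamino group (-NHCH3) but the nitrogen still has one H (H1), not H0.
(D) has a primary amino group (-NH2) but the nitrogen has H2, not H0 with three carbons.
So the answer is (B).

B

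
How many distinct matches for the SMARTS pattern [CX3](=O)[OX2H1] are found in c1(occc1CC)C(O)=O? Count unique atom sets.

1

[CX3](=O)[OX2H1] is the SMARTS for a carboxylic acid: an sp2 carbon double-bonded to O and single-bonded to an -OH oxygen.
Exactly one fragment in the molecule meets all constraints, giving 1 match.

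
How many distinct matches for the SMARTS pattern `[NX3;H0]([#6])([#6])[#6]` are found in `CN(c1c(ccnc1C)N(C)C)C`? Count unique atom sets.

2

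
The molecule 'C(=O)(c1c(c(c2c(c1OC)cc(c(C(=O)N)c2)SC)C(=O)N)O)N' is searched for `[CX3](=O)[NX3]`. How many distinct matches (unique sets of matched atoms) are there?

[CX3](=O)[NX3] is the SMARTS for an amide: a carbonyl carbon bonded to a trivalent nitrogen.
The molecule carries 3 separate instances of a primary amide (-C(=O)NH2) meeting every constraint; each maps to a distinct set of atoms, giving 3 matches.

3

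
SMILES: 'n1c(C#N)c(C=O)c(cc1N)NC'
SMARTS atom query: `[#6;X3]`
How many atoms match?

6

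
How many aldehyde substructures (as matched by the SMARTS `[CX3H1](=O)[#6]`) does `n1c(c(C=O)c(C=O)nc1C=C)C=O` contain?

3

[CX3H1](=O)[#6] is the SMARTS for an aldehyde: an sp2 carbon with one H, double-bonded to O and single-bonded to carbon.
The molecule carries 3 separate instances of an aldehyde (-CHO) meeting every constraint; each maps to a distinct set of atoms, giving 3 matches.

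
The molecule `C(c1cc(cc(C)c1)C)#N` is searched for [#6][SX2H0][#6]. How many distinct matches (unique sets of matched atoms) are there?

0

[#6][SX2H0][#6] is the SMARTS for a thioether: an aliphatic sulfur bridging two carbons with no H on the sulfur.
No fragment in the molecule satisfies every constraint, giving 0 matches.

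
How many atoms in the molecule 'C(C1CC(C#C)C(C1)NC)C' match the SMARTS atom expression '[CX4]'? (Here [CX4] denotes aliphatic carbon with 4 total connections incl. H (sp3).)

8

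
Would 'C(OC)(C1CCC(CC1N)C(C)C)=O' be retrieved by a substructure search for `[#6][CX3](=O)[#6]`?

The pattern [#6][CX3](=O)[#6] describes a carbonyl carbon (no H) flanked by two carbons — a ketone.
The closest candidate here is a methyl-ester group (-C(=O)OCH3), but one neighbour of the carbonyl carbon is O, not C. No other fragment satisfies the full query, so there is no match.

No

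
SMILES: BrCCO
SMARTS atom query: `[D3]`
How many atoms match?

Check the 4 heavy atoms by environment: 2× C (D2) → no; 1× Br (D1) → no; 1× O (D1) → no.
No environment satisfies the query, so 0 matching atoms.

0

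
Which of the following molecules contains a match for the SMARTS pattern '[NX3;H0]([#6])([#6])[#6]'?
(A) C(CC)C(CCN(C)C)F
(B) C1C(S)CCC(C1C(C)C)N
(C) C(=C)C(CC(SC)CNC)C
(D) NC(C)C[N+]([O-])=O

A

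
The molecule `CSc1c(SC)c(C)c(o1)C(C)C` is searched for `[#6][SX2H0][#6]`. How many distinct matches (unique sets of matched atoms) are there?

2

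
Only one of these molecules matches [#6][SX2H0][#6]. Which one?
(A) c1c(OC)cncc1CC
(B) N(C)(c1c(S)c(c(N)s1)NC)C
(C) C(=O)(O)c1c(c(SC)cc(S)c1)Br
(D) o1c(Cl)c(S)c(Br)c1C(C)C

C

[#6][SX2H0][#6] describes an aliphatic sulfur bridging two carbons with no H on the sulfur (a thioether).
(A) has a methoxy ether (-OCH3) but the bridging atom is O, not S.
(B) has a thiol (-SH) but the sulfur has H1, not H0 bridging two carbons.
(C) contains a methylthio ether (-SCH3), which satisfies every atom and bond constraint.
(D) has a thiol (-SH) but the sulfur has H1, not H0 bridging two carbons.
So the answer is (C).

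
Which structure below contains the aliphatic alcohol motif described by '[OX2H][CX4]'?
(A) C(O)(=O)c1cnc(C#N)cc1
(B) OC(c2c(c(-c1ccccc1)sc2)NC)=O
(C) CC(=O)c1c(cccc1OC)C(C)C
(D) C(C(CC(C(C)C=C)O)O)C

D

[OX2H][CX4] describes a hydroxyl oxygen bound to an sp3 (X4) carbon (an aliphatic alcohol).
(A) has a carboxylic acid group (-C(=O)OH) but the -OH is on a CX3 carbonyl carbon, not a CX4 carbon.
(B) has a carboxylic acid group (-C(=O)OH) but the -OH is on a CX3 carbonyl carbon, not a CX4 carbon.
(C) has a methoxy ether (-OCH3) but the oxygen has H0 (ether), not H1.
(D) contains a hydroxyl group (-OH), which satisfies every atom and bond constraint.
So the answer is (D).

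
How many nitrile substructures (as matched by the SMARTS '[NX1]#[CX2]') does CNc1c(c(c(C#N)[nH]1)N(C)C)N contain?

[NX1]#[CX2] is the SMARTS for a nitrile: a nitrogen triple-bonded to a two-connected carbon.
Exactly one fragment in the molecule meets all constraints, giving 1 match.

1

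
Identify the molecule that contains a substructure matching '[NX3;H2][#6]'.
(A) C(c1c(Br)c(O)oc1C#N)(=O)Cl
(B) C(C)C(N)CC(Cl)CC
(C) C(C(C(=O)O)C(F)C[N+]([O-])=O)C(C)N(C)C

B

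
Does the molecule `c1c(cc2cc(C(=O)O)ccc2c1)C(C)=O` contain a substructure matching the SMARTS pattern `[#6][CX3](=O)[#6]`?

The pattern [#6][CX3](=O)[#6] describes a carbonyl carbon (no H) flanked by two carbons — a ketone.
The molecule carries an acetyl/ketone group (-C(=O)CH3), whose atoms satisfy every constraint of the query, so the pattern matches.

Yes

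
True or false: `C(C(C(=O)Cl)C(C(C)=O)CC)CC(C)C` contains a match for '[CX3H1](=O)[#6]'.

The pattern [CX3H1](=O)[#6] describes an sp2 carbon with one H, double-bonded to O and single-bonded to carbon — an aldehyde.
The closest candidate here is an acetyl/ketone group (-C(=O)CH3), but the carbonyl carbon has H0 (two carbon neighbours), not H1. No other fragment satisfies the full query, so there is no match.

False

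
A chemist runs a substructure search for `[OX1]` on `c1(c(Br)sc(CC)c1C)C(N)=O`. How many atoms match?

1

The query [OX1] means: aliphatic oxygen with one total connection — typically a carbonyl =O or an oxide.
Check the 12 heavy atoms by environment: 1× s (aromatic, X2) → no; 4× c (aromatic, X3) → no; 3× C (X4) → no; 1× C (X3) → no; 1× O (X1) → match; 1× N (X3) → no; 1× Br (X1) → no.
That gives 1 matching atom.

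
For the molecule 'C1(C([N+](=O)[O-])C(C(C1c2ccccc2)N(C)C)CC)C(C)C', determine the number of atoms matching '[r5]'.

5

Check the 22 heavy atoms by environment: 5× C (in 5-ring) → match; 6× c (aromatic, in 6-ring) → no; 7× C (acyclic) → no; 1× N (charge +1, acyclic) → no; 1× O (charge -1, acyclic) → no; 1× O (acyclic) → no; 1× N (acyclic) → no.
That gives 5 matching atoms.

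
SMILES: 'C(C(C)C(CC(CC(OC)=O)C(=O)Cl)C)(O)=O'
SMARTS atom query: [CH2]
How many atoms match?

2

The query [CH2] means: aliphatic carbon with exactly two hydrogens.
Check the 17 heavy atoms by environment: 3× C (H3) → no; 3× C (H1) → no; 2× C (H2) → match; 3× C (H0) → no; 4× O (H0) → no; 1× Cl (H0) → no; 1× O (H1) → no.
That gives 2 matching atoms.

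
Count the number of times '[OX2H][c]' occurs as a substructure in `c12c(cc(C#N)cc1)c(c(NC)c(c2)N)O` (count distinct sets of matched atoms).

[OX2H][c] is the SMARTS for a phenol: a hydroxyl oxygen attached to an aromatic carbon.
Exactly one fragment in the molecule meets all constraints, giving 1 match.

1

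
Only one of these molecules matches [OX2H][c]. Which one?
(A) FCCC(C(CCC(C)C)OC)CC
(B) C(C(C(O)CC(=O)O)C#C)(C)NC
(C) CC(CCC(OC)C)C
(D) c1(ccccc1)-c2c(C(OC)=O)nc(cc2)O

D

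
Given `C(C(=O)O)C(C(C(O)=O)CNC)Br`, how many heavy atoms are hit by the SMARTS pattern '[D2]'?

3

The query [D2] means: atom with exactly two heavy-atom neighbours.
Check the 13 heavy atoms by environment: 2× C (D2) → match; 4× C (D3) → no; 4× O (D1) → no; 1× N (D2) → match; 1× C (D1) → no; 1× Br (D1) → no.
Summing the matching environments: 2 + 1 = 3 matching atoms.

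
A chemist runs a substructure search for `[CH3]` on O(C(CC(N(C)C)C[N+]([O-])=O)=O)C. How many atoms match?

3

The query [CH3] means: aliphatic carbon with exactly three hydrogens.
Check the 13 heavy atoms by environment: 2× C (H2) → no; 1× C (H1) → no; 1× N (H0) → no; 3× C (H3) → match; 1× N (charge +1, H0) → no; 1× O (charge -1, H0) → no; 3× O (H0) → no; 1× C (H0) → no.
That gives 3 matching atoms.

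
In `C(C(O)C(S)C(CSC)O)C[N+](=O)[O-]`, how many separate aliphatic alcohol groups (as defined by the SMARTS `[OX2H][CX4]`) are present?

[OX2H][CX4] is the SMARTS for an aliphatic alcohol: a hydroxyl oxygen bound to an sp3 (X4) carbon.
The molecule carries 2 separate instances of a hydroxyl group (-OH) meeting every constraint; each maps to a distinct set of atoms, giving 2 matches.

2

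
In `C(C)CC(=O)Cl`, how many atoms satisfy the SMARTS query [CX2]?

Check the 6 heavy atoms by environment: 3× C (X4) → no; 1× C (X3) → no; 1× O (X1) → no; 1× Cl (X1) → no.
No environment satisfies the query, so 0 matching atoms.

0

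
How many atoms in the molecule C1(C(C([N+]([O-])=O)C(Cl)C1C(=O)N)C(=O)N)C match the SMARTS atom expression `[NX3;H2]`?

The query [NX3;H2] means: aliphatic N with 3 total connections, two of them H — an -NH2 nitrogen (amine or amide).
Check the 16 heavy atoms by environment: 5× C (H1, X4) → no; 1× C (H3, X4) → no; 1× Cl (H0, X1) → no; 2× C (H0, X3) → no; 3× O (H0, X1) → no; 2× N (H2, X3) → match; 1× N (charge +1, H0, X3) → no; 1× O (charge -1, H0, X1) → no.
That gives 2 matching atoms.

2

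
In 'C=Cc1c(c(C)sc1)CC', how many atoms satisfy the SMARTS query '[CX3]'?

The query [CX3] means: C with X3: aliphatic carbon with exactly 3 total connections.
Check the 10 heavy atoms by environment: 1× s (aromatic, X2) → no; 4× c (aromatic, X3) → no; 2× C (X3) → match; 3× C (X4) → no.
That gives 2 matching atoms.

2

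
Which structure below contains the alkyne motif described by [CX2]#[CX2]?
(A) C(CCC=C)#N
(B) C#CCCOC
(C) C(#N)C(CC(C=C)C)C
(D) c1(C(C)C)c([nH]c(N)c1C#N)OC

B

[CX2]#[CX2] describes a carbon-carbon triple bond (an alkyne).
(A) has a nitrile (-C#N) but the triple bond is C#N, not C#C.
(B) contains an ethynyl group (-C#CH), which satisfies every atom and bond constraint.
(C) has a vinyl group (-CH=CH2) but the C=C is a double bond; both carbons are CX3, not CX2.
(D) has a nitrile (-C#N) but the triple bond is C#N, not C#C.
So the answer is (B).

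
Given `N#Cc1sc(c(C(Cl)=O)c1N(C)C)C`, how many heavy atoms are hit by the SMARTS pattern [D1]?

The query [D1] means: atom with exactly one heavy-atom neighbour (degree 1).
Check the 14 heavy atoms by environment: 1× s (aromatic, D2) → no; 4× c (aromatic, D3) → no; 1× C (D3) → no; 1× O (D1) → match; 1× Cl (D1) → match; 1× N (D3) → no; 3× C (D1) → match; 1× C (D2) → no; 1× N (D1) → match.
Summing the matching environments: 1 + 1 + 3 + 1 = 6 matching atoms.

6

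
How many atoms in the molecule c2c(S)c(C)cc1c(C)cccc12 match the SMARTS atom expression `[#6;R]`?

10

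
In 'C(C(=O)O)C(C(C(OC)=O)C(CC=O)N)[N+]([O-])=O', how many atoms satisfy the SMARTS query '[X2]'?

The query [X2] means: any atom with exactly two total connections (bonds + H).
Check the 18 heavy atoms by environment: 6× C (X4) → no; 3× C (X3) → no; 4× O (X1) → no; 2× O (X2) → match; 1× N (charge +1, X3) → no; 1× O (charge -1, X1) → no; 1× N (X3) → no.
That gives 2 matching atoms.

2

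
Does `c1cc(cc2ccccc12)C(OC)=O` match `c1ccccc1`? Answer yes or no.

Yes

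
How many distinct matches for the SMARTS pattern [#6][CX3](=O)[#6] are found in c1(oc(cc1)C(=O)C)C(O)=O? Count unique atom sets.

[#6][CX3](=O)[#6] is the SMARTS for a ketone: a carbonyl carbon (no H) flanked by two carbons.
Exactly one fragment in the molecule meets all constraints, giving 1 match.

1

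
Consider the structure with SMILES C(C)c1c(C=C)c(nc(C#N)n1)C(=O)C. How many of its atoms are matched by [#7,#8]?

The query [#7,#8] means: nitrogen or oxygen (comma = OR).
Check the 15 heavy atoms by environment: 2× n (aromatic) → match; 4× c (aromatic) → no; 7× C → no; 1× N → match; 1× O → match.
Summing the matching environments: 2 + 1 + 1 = 4 matching atoms.

4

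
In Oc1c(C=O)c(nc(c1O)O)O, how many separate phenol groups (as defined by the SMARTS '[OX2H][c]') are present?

[OX2H][c] is the SMARTS for a phenol: a hydroxyl oxygen attached to an aromatic carbon.
The molecule carries 4 separate instances of a hydroxyl group (-OH) meeting every constraint; each maps to a distinct set of atoms, giving 4 matches.

4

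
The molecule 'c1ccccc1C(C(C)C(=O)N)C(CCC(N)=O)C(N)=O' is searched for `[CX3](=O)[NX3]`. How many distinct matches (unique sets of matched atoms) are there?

[CX3](=O)[NX3] is the SMARTS for an amide: a carbonyl carbon bonded to a trivalent nitrogen.
The molecule carries 3 separate instances of a primary amide (-C(=O)NH2) meeting every constraint; each maps to a distinct set of atoms, giving 3 matches.

3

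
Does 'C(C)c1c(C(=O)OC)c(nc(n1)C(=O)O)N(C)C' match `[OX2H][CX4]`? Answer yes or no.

No

The pattern [OX2H][CX4] describes a hydroxyl oxygen bound to an sp3 (X4) carbon — an aliphatic alcohol.
The closest candidate here is a carboxylic acid group (-C(=O)OH), but the -OH is on a CX3 carbonyl carbon, not a CX4 carbon. No other fragment satisfies the full query, so there is no match.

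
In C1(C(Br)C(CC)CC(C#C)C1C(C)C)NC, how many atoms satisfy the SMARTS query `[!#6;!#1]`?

2

The query [!#6;!#1] means: not carbon and not hydrogen — any heteroatom.
Check the 16 heavy atoms by environment: 14× C → no; 1× N → match; 1× Br → match.
Summing the matching environments: 1 + 1 = 2 matching atoms.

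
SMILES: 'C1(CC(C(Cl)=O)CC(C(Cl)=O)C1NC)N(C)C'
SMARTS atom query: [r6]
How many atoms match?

6

Check the 17 heavy atoms by environment: 6× C (in 6-ring) → match; 2× N (acyclic) → no; 5× C (acyclic) → no; 2× O (acyclic) → no; 2× Cl (acyclic) → no.
That gives 6 matching atoms.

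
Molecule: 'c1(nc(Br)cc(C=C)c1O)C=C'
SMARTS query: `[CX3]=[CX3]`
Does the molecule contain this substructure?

The pattern [CX3]=[CX3] describes a non-aromatic C=C double bond between two sp2 carbons — an alkene.
The molecule carries a vinyl group (-CH=CH2), whose atoms satisfy every constraint of the query, so the pattern matches.

Yes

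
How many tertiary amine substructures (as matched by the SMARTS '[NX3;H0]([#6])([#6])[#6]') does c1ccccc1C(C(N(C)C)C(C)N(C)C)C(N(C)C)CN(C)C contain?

4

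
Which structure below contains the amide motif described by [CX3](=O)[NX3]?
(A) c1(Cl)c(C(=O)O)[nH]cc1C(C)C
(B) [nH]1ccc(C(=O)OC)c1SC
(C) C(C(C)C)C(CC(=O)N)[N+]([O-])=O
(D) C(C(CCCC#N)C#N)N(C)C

[CX3](=O)[NX3] describes a carbonyl carbon bonded to a trivalent nitrogen (an amide).
(A) has a carboxylic acid group (-C(=O)OH) but the carbonyl is bonded to O, not to an NX3 nitrogen.
(B) has a methyl-ester group (-C(=O)OCH3) but the carbonyl is bonded to O, not to an NX3 nitrogen.
(C) contains a primary amide (-C(=O)NH2), which satisfies every atom and bond constraint.
(D) has a nitrile (-C#N) but the nitrile N is NX1 (triple-bonded), not NX3.
So the answer is (C).

C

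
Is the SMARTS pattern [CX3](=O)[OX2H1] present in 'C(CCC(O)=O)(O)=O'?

Yes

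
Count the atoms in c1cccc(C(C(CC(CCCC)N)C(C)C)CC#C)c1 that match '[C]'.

14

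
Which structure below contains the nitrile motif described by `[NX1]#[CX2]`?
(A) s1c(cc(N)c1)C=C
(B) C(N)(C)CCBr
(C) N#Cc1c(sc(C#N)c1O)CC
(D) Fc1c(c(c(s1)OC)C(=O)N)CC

C

[NX1]#[CX2] describes a nitrogen triple-bonded to a two-connected carbon (a nitrile).
(A) has a primary amino group (-NH2) but the nitrogen is NX3 (three connections), not NX1 triple-bonded.
(B) has a primary amino group (-NH2) but the nitrogen is NX3 (three connections), not NX1 triple-bonded.
(C) contains a nitrile (-C#N), which satisfies every atom and bond constraint.
(D) has a primary amide (-C(=O)NH2) but the nitrogen is NX3, not NX1.
So the answer is (C).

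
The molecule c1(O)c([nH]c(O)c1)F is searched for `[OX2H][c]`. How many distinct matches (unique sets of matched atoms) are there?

2

[OX2H][c] is the SMARTS for a phenol: a hydroxyl oxygen attached to an aromatic carbon.
The molecule carries 2 separate instances of a hydroxyl group (-OH) meeting every constraint; each maps to a distinct set of atoms, giving 2 matches.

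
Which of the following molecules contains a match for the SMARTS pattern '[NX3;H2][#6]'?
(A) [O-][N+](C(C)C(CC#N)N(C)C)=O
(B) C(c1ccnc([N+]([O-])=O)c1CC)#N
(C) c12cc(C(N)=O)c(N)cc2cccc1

C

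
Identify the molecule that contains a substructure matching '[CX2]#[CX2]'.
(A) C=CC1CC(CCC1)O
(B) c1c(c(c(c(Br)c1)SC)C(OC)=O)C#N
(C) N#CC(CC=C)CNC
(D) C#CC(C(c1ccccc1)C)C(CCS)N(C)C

D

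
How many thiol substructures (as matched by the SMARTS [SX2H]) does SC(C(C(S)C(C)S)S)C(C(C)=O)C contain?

4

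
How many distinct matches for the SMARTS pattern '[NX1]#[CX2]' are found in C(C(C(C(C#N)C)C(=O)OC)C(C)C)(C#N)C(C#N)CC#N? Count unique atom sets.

4

[NX1]#[CX2] is the SMARTS for a nitrile: a nitrogen triple-bonded to a two-connected carbon.
The molecule carries 4 separate instances of a nitrile (-C#N) meeting every constraint; each maps to a distinct set of atoms, giving 4 matches.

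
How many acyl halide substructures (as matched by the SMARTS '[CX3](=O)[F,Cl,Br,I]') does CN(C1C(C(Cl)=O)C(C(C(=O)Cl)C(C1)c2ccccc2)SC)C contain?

2

[CX3](=O)[F,Cl,Br,I] is the SMARTS for an acyl halide: a carbonyl carbon bonded to a halogen.
The molecule carries 2 separate instances of an acyl chloride (-C(=O)Cl) meeting every constraint; each maps to a distinct set of atoms, giving 2 matches.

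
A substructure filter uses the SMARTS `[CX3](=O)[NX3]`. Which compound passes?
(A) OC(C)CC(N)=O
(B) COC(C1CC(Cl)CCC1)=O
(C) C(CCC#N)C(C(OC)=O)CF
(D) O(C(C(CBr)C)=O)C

A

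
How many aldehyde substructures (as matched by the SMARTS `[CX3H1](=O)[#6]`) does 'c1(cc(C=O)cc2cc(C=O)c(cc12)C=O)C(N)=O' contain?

3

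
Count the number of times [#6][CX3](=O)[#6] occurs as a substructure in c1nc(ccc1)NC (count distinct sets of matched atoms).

0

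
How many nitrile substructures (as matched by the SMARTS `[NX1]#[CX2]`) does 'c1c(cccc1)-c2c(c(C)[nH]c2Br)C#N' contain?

[NX1]#[CX2] is the SMARTS for a nitrile: a nitrogen triple-bonded to a two-connected carbon.
Exactly one fragment in the molecule meets all constraints, giving 1 match.

1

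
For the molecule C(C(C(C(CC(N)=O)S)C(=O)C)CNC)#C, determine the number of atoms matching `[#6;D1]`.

Check the 16 heavy atoms by environment: 3× C (D2) → no; 5× C (D3) → no; 1× S (D1) → no; 1× N (D2) → no; 3× C (D1) → match; 2× O (D1) → no; 1× N (D1) → no.
That gives 3 matching atoms.

3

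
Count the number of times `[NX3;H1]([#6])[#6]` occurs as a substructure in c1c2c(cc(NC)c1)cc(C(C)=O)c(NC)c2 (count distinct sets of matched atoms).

2

[NX3;H1]([#6])[#6] is the SMARTS for a secondary amine: a trivalent nitrogen with one H, bonded to two carbons.
The molecule carries 2 separate instances of an N-methylamino group (-NHCH3) meeting every constraint; each maps to a distinct set of atoms, giving 2 matches.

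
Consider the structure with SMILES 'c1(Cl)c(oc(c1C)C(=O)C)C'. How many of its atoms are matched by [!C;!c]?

3

The query [!C;!c] means: neither aliphatic nor aromatic carbon — same as [!#6].
Check the 11 heavy atoms by environment: 1× o (aromatic) → match; 4× c (aromatic) → no; 1× Cl → match; 4× C → no; 1× O → match.
Summing the matching environments: 1 + 1 + 1 = 3 matching atoms.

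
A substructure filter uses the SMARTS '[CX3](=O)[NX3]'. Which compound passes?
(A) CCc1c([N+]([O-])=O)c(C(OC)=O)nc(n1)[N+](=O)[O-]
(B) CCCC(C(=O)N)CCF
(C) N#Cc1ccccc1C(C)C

B

[CX3](=O)[NX3] describes a carbonyl carbon bonded to a trivalent nitrogen (an amide).
(A) has a methyl-ester group (-C(=O)OCH3) but the carbonyl is bonded to O, not to an NX3 nitrogen.
(B) contains a primary amide (-C(=O)NH2), which satisfies every atom and bond constraint.
(C) has a nitrile (-C#N) but the nitrile N is NX1 (triple-bonded), not NX3.
So the answer is (B).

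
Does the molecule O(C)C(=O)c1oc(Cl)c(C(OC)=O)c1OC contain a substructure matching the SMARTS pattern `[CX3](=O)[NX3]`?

No

The pattern [CX3](=O)[NX3] describes a carbonyl carbon bonded to a trivalent nitrogen — an amide.
The closest candidate here is a methyl-ester group (-C(=O)OCH3), but the carbonyl is bonded to O, not to an NX3 nitrogen. No other fragment satisfies the full query, so there is no match.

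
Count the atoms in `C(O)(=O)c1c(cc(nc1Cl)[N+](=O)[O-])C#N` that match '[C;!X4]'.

The query [C;!X4] means: aliphatic carbon that does not have four total connections.
Check the 15 heavy atoms by environment: 1× n (aromatic, X2) → no; 5× c (aromatic, X3) → no; 1× C (X3) → match; 2× O (X1) → no; 1× O (X2) → no; 1× Cl (X1) → no; 1× C (X2) → match; 1× N (X1) → no; 1× N (charge +1, X3) → no; 1× O (charge -1, X1) → no.
Summing the matching environments: 1 + 1 = 2 matching atoms.

2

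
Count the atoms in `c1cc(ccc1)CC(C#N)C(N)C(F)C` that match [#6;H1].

The query [#6;H1] means: any carbon bearing exactly one hydrogen.
Check the 15 heavy atoms by environment: 1× C (H3) → no; 3× C (H1) → match; 1× C (H2) → no; 1× C (H0) → no; 1× N (H0) → no; 1× N (H2) → no; 1× F (H0) → no; 1× c (aromatic, H0) → no; 5× c (aromatic, H1) → match.
Summing the matching environments: 3 + 5 = 8 matching atoms.

8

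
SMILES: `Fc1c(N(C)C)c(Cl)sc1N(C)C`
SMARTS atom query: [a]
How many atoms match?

The query [a] means: a matches any aromatic atom.
Check the 13 heavy atoms by environment: 1× s (aromatic) → match; 4× c (aromatic) → match; 1× Cl → no; 2× N → no; 4× C → no; 1× F → no.
Summing the matching environments: 1 + 4 = 5 matching atoms.

5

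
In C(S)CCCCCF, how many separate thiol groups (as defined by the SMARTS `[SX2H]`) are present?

1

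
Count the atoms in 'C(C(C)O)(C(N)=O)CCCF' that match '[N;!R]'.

1

The query [N;!R] means: aliphatic nitrogen not in a ring.
Check the 11 heavy atoms by environment: 7× C (acyclic) → no; 2× O (acyclic) → no; 1× N (acyclic) → match; 1× F (acyclic) → no.
That gives 1 matching atom.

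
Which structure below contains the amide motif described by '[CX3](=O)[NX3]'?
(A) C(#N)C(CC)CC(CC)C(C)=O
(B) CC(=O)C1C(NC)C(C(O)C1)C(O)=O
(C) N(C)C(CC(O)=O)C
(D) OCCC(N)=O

D

[CX3](=O)[NX3] describes a carbonyl carbon bonded to a trivalent nitrogen (an amide).
(A) has a nitrile (-C#N) but the nitrile N is NX1 (triple-bonded), not NX3.
(B) has a carboxylic acid group (-C(=O)OH) but the carbonyl is bonded to O, not to an NX3 nitrogen.
(C) has a carboxylic acid group (-C(=O)OH) but the carbonyl is bonded to O, not to an NX3 nitrogen.
(D) contains a primary amide (-C(=O)NH2), which satisfies every atom and bond constraint.
So the answer is (D).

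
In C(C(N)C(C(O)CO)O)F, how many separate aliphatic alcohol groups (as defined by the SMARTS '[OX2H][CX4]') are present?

[OX2H][CX4] is the SMARTS for an aliphatic alcohol: a hydroxyl oxygen bound to an sp3 (X4) carbon.
The molecule carries 3 separate instances of a hydroxyl group (-OH) meeting every constraint; each maps to a distinct set of atoms, giving 3 matches.

3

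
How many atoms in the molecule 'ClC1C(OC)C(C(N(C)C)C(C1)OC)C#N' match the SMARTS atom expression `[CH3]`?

Check the 16 heavy atoms by environment: 5× C (H1) → no; 1× C (H2) → no; 1× C (H0) → no; 2× N (H0) → no; 2× O (H0) → no; 4× C (H3) → match; 1× Cl (H0) → no.
That gives 4 matching atoms.

4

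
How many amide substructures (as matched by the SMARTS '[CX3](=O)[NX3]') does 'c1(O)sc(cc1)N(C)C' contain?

0

[CX3](=O)[NX3] is the SMARTS for an amide: a carbonyl carbon bonded to a trivalent nitrogen.
No fragment in the molecule satisfies every constraint, giving 0 matches.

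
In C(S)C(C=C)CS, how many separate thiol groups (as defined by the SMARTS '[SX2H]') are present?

2

[SX2H] is the SMARTS for a thiol: an aliphatic sulfur with two connections, one being H.
The molecule carries 2 separate instances of a thiol (-SH) meeting every constraint; each maps to a distinct set of atoms, giving 2 matches.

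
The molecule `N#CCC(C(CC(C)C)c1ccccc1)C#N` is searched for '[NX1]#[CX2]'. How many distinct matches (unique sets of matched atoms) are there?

2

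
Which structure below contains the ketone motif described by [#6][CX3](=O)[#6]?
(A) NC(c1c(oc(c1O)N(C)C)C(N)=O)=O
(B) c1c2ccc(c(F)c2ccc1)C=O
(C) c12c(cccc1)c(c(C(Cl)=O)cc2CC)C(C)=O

C

[#6][CX3](=O)[#6] describes a carbonyl carbon (no H) flanked by two carbons (a ketone).
(A) has a primary amide (-C(=O)NH2) but one neighbour of the carbonyl carbon is N, not C.
(B) has an aldehyde (-CHO) but the carbonyl carbon has H1, so it is not flanked by two carbons.
(C) contains an acetyl/ketone group (-C(=O)CH3), which satisfies every atom and bond constraint.
So the answer is (C).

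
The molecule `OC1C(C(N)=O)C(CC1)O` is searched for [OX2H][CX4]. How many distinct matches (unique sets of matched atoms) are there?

2

[OX2H][CX4] is the SMARTS for an aliphatic alcohol: a hydroxyl oxygen bound to an sp3 (X4) carbon.
The molecule carries 2 separate instances of a hydroxyl group (-OH) meeting every constraint; each maps to a distinct set of atoms, giving 2 matches.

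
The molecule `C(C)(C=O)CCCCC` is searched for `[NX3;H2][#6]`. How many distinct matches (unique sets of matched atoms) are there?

0

[NX3;H2][#6] is the SMARTS for a primary amine: a trivalent nitrogen with two H attached to carbon.
No fragment in the molecule satisfies every constraint, giving 0 matches.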